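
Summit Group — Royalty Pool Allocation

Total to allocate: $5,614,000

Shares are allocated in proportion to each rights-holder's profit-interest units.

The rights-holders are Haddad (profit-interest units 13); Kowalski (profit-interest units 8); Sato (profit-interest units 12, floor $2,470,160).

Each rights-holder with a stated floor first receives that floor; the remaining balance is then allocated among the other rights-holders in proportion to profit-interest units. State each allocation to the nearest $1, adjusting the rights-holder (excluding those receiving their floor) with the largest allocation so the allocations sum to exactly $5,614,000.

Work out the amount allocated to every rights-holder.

Guaranteed amounts: Sato $2,470,160. Remaining pool $3,143,840.
Remaining pool split over remaining profit-interest units 21: Haddad 1,946,186.67 → $1,946,187; Kowalski 1,197,653.33 → $1,197,653.

Haddad: $1,946,187 | Kowalski: $1,197,653 | Sato: $2,470,160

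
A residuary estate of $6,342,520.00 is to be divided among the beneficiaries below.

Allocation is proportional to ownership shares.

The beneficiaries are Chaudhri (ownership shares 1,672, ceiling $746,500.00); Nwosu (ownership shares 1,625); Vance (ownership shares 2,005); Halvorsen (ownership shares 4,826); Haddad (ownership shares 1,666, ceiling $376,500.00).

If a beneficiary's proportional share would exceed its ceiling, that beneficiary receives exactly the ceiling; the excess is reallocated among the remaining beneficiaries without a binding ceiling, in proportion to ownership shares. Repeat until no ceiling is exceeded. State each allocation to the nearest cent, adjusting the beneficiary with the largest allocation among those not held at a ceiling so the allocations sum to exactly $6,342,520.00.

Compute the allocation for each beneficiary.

Chaudhri: $746,500.00 · Nwosu: $1,003,041.63 · Vance: $1,237,599.05 · Halvorsen: $2,978,879.32 · Haddad: $376,500.00

Total ownership shares = 11,794.
Pro-rata shares before constraints: Chaudhri 899,160.0339; Nwosu 873,884.6023; Vance 1,078,239.1555; Halvorsen 2,595,302.8252; Haddad 895,933.3831.
Capped: Chaudhri ($746,500.00), Haddad ($376,500.00); remaining pool $5,219,520.00 reallocated over remaining ownership shares 8,456.
Shares after redistribution: Nwosu 1,003,041.6272 → $1,003,041.63; Vance 1,237,599.0539 → $1,237,599.05; Halvorsen 2,978,879.3188 → $2,978,879.32.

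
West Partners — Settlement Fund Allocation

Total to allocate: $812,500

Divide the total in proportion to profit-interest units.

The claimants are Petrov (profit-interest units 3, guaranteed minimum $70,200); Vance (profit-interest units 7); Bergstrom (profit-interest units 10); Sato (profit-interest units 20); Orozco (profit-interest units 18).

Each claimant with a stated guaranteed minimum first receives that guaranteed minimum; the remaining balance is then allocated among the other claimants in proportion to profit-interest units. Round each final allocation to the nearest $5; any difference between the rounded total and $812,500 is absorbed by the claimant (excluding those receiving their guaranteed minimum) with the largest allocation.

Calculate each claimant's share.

Minimums first: Petrov $70,200. Balance $742,300.
Balance split over remaining profit-interest units 55: Vance 94,474.55 → $94,475; Bergstrom 134,963.64 → $134,965; Sato 269,927.27 → $269,925; Orozco 242,934.55 → $242,935.

Petrov: $70,200 · Vance: $94,475 · Bergstrom: $134,965 · Sato: $269,925 · Orozco: $242,935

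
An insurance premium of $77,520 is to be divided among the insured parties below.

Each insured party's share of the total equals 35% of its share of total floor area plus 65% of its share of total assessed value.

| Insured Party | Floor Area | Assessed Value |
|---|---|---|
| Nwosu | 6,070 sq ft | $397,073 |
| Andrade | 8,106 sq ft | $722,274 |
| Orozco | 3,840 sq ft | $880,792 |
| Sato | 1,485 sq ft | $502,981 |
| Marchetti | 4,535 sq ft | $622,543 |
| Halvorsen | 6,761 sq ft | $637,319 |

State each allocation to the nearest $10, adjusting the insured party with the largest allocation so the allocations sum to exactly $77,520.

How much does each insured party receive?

Nwosu: $10,660 | Andrade: $16,820 | Orozco: $15,180 | Sato: $8,040 | Marchetti: $12,330 | Halvorsen: $14,490

Floor area total 30,797; assessed value total 3,762,982.
Composite weights (35% floor area + 65% assessed value): Nwosu 0.1376; Andrade 0.2169; Orozco 0.1958; Sato 0.1038; Marchetti 0.1591; Halvorsen 0.1869.
Raw shares: Nwosu 10,664.62; Andrade 16,812.91; Orozco 15,177.22; Sato 8,043.42; Marchetti 12,331.44; Halvorsen 14,490.39.
After rounding ($10): Nwosu $10,660; Andrade $16,810; Orozco $15,180; Sato $8,040; Marchetti $12,330; Halvorsen $14,490. Sum = $77,510.
Difference $77,520 − $77,510 = +$10 applied to largest allocation (Andrade): Andrade becomes $16,820.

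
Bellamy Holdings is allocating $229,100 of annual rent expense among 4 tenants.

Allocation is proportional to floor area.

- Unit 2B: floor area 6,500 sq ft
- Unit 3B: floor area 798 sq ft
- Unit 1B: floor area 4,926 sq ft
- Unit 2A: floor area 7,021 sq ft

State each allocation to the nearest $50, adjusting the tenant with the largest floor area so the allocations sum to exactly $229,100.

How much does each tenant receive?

Unit 2B: $77,400; Unit 3B: $9,500; Unit 1B: $58,650; Unit 2A: $83,550

Combined floor area = 19,245.
Proportional shares: Unit 2B 6,500/19,245 × $229,100 = 77,378.54; Unit 3B 798/19,245 × $229,100 = 9,499.70; Unit 1B 4,926/19,245 × $229,100 = 58,641.03; Unit 2A 7,021/19,245 × $229,100 = 83,580.73.
At nearest $50: Unit 2B $77,400; Unit 3B $9,500; Unit 1B $58,650; Unit 2A $83,600. Sum = $229,150.
Difference $229,100 − $229,150 = −$50 applied to largest floor area (Unit 2A): Unit 2A becomes $83,550.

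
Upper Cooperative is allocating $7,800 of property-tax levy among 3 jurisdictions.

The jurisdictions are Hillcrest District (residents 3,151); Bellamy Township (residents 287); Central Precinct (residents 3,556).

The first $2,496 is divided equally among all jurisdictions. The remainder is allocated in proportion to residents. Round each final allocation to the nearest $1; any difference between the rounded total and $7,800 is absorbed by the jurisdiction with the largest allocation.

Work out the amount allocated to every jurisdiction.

Hillcrest District: $3,222; Bellamy Township: $1,050; Central Precinct: $3,528

Equal tier: $2,496 ÷ 3 = $832 apiece.
Remainder $5,304 by residents (total 6,994): Hillcrest District 2,389.61 → $2,390; Bellamy Township 217.65 → $218; Central Precinct 2,696.74 → $2,697.
Rounding difference −$1 on remainder applied to Central Precinct.
Totals: Hillcrest District $832 + $2,390 = $3,222; Bellamy Township $832 + $218 = $1,050; Central Precinct $832 + $2,696 = $3,528.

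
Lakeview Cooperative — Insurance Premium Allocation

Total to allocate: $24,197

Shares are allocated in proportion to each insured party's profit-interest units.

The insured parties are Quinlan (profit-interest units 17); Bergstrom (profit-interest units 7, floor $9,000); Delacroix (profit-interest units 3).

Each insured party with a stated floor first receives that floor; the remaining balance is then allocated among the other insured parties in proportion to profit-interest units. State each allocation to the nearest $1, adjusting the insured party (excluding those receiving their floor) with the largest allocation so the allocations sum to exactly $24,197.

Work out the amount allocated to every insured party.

Quinlan: $12,917; Bergstrom: $9,000; Delacroix: $2,280

Guaranteed amounts: Bergstrom $9,000. Remaining pool $15,197.
Remaining pool split over remaining profit-interest units 20: Quinlan 12,917.45 → $12,917; Delacroix 2,279.55 → $2,280.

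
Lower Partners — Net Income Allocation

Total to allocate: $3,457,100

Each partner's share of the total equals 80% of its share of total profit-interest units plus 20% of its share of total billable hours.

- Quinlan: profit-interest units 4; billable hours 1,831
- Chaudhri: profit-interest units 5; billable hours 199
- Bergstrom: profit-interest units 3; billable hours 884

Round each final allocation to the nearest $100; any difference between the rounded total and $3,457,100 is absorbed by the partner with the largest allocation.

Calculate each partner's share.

Quinlan: $1,356,300; Chaudhri: $1,199,600; Bergstrom: $901,200

Profit-interest units total 12; billable hours total 2,914.
Blended shares (80% profit-interest units + 20% billable hours): Quinlan 0.3923; Chaudhri 0.3470; Bergstrom 0.2607.
Pro-rata amounts: Quinlan 1,356,344.27; Chaudhri 1,199,584.44; Bergstrom 901,171.30.
Rounded to nearest $100: Quinlan $1,356,300; Chaudhri $1,199,600; Bergstrom $901,200. Sum = $3,457,100.
No rounding difference to absorb.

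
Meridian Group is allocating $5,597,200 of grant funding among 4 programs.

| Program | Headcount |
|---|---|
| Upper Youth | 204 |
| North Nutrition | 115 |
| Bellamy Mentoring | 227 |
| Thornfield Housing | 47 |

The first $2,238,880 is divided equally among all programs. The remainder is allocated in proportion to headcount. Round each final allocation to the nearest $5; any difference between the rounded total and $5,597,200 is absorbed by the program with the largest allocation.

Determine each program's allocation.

$2,238,880 shared equally gives $559,720 per program.
Remainder $3,358,320 by headcount (total 593): Upper Youth 1,155,307.39 → $1,155,305; North Nutrition 651,276.22 → $651,275; Bellamy Mentoring 1,285,562.63 → $1,285,565; Thornfield Housing 266,173.76 → $266,175.
Totals: Upper Youth $559,720 + $1,155,305 = $1,715,025; North Nutrition $559,720 + $651,275 = $1,210,995; Bellamy Mentoring $559,720 + $1,285,565 = $1,845,285; Thornfield Housing $559,720 + $266,175 = $825,895.

Upper Youth: $1,715,025 | North Nutrition: $1,210,995 | Bellamy Mentoring: $1,845,285 | Thornfield Housing: $825,895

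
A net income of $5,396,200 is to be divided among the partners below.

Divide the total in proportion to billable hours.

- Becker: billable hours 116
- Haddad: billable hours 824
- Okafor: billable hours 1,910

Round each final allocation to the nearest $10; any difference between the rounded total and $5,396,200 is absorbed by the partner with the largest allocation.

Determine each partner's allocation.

Billable hours total: 2,850.
Proportional shares: Becker 116/2,850 × $5,396,200 = 219,634.81; Haddad 824/2,850 × $5,396,200 = 1,560,164.49; Okafor 1,910/2,850 × $5,396,200 = 3,616,400.70.
After rounding ($10): Becker $219,630; Haddad $1,560,160; Okafor $3,616,400. Sum = $5,396,190.
Difference $5,396,200 − $5,396,190 = +$10 applied to largest allocation (Okafor): Okafor becomes $3,616,410.

Becker: $219,630 | Haddad: $1,560,160 | Okafor: $3,616,410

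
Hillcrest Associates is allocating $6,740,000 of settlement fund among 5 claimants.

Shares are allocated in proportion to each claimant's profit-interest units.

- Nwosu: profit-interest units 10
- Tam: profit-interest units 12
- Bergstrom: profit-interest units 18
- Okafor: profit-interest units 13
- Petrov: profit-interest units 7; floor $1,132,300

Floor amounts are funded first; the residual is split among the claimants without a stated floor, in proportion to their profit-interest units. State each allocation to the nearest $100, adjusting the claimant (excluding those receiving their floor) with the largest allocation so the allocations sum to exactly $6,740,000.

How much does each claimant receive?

Nwosu: $1,058,100; Tam: $1,269,700; Bergstrom: $1,904,400; Okafor: $1,375,500; Petrov: $1,132,300

Minimums first: Petrov $1,132,300. Residual $5,607,700.
Residual split over remaining profit-interest units 53: Nwosu 1,058,056.60 → $1,058,100; Tam 1,269,667.92 → $1,269,700; Bergstrom 1,904,501.89 → $1,904,500; Okafor 1,375,473.58 → $1,375,500.
Rounding difference −$100 applied to Bergstrom → $1,904,400.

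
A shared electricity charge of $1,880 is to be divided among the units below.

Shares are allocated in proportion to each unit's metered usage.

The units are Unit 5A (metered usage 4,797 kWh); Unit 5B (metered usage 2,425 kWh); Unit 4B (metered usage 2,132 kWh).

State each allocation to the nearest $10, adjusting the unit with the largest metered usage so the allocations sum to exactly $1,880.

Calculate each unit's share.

Unit 5A: $960 | Unit 5B: $490 | Unit 4B: $430

Metered usage total: 4,797 + 2,425 + 2,132 = 9,354.
Unrounded shares: Unit 5A 964.12; Unit 5B 487.39; Unit 4B 428.50.
After rounding ($10): Unit 5A $960; Unit 5B $490; Unit 4B $430. Sum = $1,880.
No rounding difference to absorb.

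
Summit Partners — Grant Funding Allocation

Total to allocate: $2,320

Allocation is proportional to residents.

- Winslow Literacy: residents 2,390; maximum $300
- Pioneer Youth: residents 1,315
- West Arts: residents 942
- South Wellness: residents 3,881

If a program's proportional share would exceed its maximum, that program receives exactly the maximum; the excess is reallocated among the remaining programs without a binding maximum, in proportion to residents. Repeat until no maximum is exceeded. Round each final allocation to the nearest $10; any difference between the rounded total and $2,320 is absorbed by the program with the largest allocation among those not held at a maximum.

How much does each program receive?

Total residents = 8,528.
Proportional shares (ignoring caps): Winslow Literacy 650.19; Pioneer Youth 357.74; West Arts 256.27; South Wellness 1,055.81.
Held at cap: Winslow Literacy ($300); balance $2,020 reallocated over remaining residents 6,138.
Redistributed shares: Pioneer Youth 432.76 → $430; West Arts 310.01 → $310; South Wellness 1,277.23 → $1,280.

Winslow Literacy: $300 · Pioneer Youth: $430 · West Arts: $310 · South Wellness: $1,280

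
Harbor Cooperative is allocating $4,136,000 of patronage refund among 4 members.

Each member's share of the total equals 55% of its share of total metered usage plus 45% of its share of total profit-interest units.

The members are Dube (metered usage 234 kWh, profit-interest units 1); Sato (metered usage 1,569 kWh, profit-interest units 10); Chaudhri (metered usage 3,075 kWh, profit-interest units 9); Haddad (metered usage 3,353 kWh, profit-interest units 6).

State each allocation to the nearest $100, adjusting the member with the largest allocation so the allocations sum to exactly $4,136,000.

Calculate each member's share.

Dube: $136,300 | Sato: $1,149,500 | Chaudhri: $1,494,000 | Haddad: $1,356,200

Totals — metered usage 8,231, profit-interest units 26.
Composite weights (55% metered usage + 45% profit-interest units): Dube 0.0329; Sato 0.2779; Chaudhri 0.3612; Haddad 0.3279.
Pro-rata amounts: Dube 136,255.15; Sato 1,149,470.40; Chaudhri 1,494,098.74; Haddad 1,356,175.70.
At nearest $100: Dube $136,300; Sato $1,149,500; Chaudhri $1,494,100; Haddad $1,356,200. Sum = $4,136,100.
Difference $4,136,000 − $4,136,100 = −$100 applied to largest allocation (Chaudhri): Chaudhri becomes $1,494,000.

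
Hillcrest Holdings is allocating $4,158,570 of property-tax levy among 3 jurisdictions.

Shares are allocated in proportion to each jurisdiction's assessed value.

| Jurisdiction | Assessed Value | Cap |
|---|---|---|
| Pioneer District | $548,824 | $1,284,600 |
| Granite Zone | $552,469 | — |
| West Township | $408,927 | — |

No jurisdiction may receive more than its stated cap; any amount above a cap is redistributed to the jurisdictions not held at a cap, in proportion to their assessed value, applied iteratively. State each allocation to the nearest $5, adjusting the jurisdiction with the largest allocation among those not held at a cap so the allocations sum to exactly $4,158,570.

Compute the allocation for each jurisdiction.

Combined assessed value = 1,510,220.
Unconstrained shares: Pioneer District 1,511,252.02; Granite Zone 1,521,288.96; West Township 1,126,029.03.
Cap binds for Pioneer District ($1,284,600); remaining pool $2,873,970 reallocated over remaining assessed value 961,396.
Redistributed shares: Granite Zone 1,651,535.20 → $1,651,535; West Township 1,222,434.80 → $1,222,435.

Pioneer District: $1,284,600; Granite Zone: $1,651,535; West Township: $1,222,435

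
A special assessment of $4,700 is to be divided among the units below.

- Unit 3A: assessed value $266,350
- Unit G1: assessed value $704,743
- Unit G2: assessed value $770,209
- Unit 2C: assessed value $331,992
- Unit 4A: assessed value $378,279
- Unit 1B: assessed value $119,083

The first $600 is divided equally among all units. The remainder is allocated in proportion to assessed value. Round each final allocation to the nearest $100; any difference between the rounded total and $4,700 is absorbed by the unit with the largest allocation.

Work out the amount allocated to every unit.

First tranche $600 split equally: $100 each.
Remainder $4,100 by assessed value (total 2,570,656): Unit 3A 424.81 → $400; Unit G1 1,124.01 → $1,100; Unit G2 1,228.42 → $1,200; Unit 2C 529.50 → $500; Unit 4A 603.33 → $600; Unit 1B 189.93 → $200.
Rounding difference +$100 on remainder applied to Unit G2.
Totals: Unit 3A $100 + $400 = $500; Unit G1 $100 + $1,100 = $1,200; Unit G2 $100 + $1,300 = $1,400; Unit 2C $100 + $500 = $600; Unit 4A $100 + $600 = $700; Unit 1B $100 + $200 = $300.

Unit 3A: $500 · Unit G1: $1,200 · Unit G2: $1,400 · Unit 2C: $600 · Unit 4A: $700 · Unit 1B: $300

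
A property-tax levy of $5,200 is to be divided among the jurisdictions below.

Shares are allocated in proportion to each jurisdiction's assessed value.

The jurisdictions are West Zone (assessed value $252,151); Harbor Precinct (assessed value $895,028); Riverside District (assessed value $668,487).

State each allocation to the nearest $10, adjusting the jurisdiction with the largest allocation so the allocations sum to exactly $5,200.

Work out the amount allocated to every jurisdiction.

West Zone: $720 · Harbor Precinct: $2,570 · Riverside District: $1,910

Total assessed value = 1,815,666.
Proportional shares: West Zone 252,151/1,815,666 × $5,200 = 722.15; Harbor Precinct 895,028/1,815,666 × $5,200 = 2,563.33; Riverside District 668,487/1,815,666 × $5,200 = 1,914.52.
Rounded to nearest $10: West Zone $720; Harbor Precinct $2,560; Riverside District $1,910. Sum = $5,190.
Difference $5,200 − $5,190 = +$10 applied to largest allocation (Harbor Precinct): Harbor Precinct becomes $2,570.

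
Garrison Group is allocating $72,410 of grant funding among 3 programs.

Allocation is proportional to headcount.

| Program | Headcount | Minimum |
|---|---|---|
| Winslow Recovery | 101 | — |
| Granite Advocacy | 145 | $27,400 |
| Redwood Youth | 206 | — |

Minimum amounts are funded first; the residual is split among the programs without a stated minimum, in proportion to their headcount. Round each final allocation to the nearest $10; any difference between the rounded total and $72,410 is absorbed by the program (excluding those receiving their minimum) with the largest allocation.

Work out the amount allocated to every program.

Winslow Recovery: $14,810; Granite Advocacy: $27,400; Redwood Youth: $30,200

Guaranteed amounts: Granite Advocacy $27,400. Balance $45,010.
Balance split over remaining headcount 307: Winslow Recovery 14,807.85 → $14,810; Redwood Youth 30,202.15 → $30,200.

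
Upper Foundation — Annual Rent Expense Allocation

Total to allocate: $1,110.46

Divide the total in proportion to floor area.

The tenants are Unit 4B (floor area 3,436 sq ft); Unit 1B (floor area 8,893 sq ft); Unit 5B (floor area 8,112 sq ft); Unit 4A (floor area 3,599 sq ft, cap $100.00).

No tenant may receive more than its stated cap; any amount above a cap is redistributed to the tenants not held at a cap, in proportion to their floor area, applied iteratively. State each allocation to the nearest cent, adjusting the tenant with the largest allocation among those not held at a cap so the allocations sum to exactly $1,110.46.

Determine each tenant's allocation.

Unit 4B: $169.85 · Unit 1B: $439.61 · Unit 5B: $401.00 · Unit 4A: $100.00

Total floor area = 24,040.
Pro-rata shares before constraints: Unit 4B 158.7163; Unit 1B 410.7871; Unit 5B 374.7110; Unit 4A 166.2457.
Capped: Unit 4A ($100.00); balance $1,010.46 reallocated over remaining floor area 20,441.
Redistributed shares: Unit 4B 169.8518 → $169.85; Unit 1B 439.6077 → $439.61; Unit 5B 401.0005 → $401.00.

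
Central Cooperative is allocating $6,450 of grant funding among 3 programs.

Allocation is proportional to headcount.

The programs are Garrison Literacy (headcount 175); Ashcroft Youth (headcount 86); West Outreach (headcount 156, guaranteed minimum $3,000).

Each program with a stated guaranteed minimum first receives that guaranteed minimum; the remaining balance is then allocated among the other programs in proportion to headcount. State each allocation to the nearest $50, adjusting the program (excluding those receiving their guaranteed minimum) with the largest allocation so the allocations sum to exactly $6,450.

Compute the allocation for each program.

Garrison Literacy: $2,300; Ashcroft Youth: $1,150; West Outreach: $3,000

Guaranteed amounts: West Outreach $3,000. Remaining pool $3,450.
Remaining pool split over remaining headcount 261: Garrison Literacy 2,313.22 → $2,300; Ashcroft Youth 1,136.78 → $1,150.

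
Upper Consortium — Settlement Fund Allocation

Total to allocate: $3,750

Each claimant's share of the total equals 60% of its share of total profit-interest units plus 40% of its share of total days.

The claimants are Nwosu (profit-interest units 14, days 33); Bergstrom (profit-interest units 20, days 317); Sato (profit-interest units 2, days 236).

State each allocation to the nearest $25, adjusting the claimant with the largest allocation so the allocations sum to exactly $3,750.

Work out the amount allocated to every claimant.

Totals — profit-interest units 36, days 586.
Composite weights (60% profit-interest units + 40% days): Nwosu 0.2559; Bergstrom 0.5497; Sato 0.1944.
Raw shares: Nwosu 959.47; Bergstrom 2,061.43; Sato 729.10.
Rounded to nearest $25: Nwosu $950; Bergstrom $2,050; Sato $725. Sum = $3,725.
Difference $3,750 − $3,725 = +$25 applied to largest allocation (Bergstrom): Bergstrom becomes $2,075.

Nwosu: $950 · Bergstrom: $2,075 · Sato: $725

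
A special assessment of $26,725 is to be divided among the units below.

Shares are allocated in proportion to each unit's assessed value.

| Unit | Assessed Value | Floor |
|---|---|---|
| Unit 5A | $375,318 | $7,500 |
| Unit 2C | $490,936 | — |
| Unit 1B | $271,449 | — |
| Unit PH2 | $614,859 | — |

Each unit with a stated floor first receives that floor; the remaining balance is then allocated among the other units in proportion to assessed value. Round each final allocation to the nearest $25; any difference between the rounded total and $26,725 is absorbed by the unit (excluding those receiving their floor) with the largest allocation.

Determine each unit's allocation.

Minimums first: Unit 5A $7,500. Residual $19,225.
Residual split over remaining assessed value 1,377,244: Unit 2C 6,852.99 → $6,850; Unit 1B 3,789.17 → $3,800; Unit PH2 8,582.84 → $8,575.

Unit 5A: $7,500; Unit 2C: $6,850; Unit 1B: $3,800; Unit PH2: $8,575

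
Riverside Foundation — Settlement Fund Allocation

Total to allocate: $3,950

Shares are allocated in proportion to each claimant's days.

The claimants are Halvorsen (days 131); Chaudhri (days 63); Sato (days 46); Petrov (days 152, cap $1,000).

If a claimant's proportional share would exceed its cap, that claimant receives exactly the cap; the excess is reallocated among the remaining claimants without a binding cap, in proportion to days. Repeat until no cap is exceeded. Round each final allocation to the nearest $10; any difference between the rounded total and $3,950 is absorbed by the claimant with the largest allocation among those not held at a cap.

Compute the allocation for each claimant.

Sum of days: 392.
Unconstrained shares: Halvorsen 1,320.03; Chaudhri 634.82; Sato 463.52; Petrov 1,531.63.
Cap binds for Petrov ($1,000); remaining pool $2,950 reallocated over remaining days 240.
Shares after redistribution: Halvorsen 1,610.21 → $1,610; Chaudhri 774.38 → $770; Sato 565.42 → $570.

Halvorsen: $1,610; Chaudhri: $770; Sato: $570; Petrov: $1,000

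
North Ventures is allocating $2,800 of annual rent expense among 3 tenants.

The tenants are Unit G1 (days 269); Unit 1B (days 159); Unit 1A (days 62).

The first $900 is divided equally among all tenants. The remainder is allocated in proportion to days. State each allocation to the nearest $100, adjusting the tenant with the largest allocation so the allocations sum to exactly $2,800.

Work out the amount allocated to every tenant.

$900 shared equally gives $300 per tenant.
Remainder $1,900 by days (total 490): Unit G1 1,043.06 → $1,000; Unit 1B 616.53 → $600; Unit 1A 240.41 → $200.
Rounding difference +$100 on remainder applied to Unit G1.
Totals: Unit G1 $300 + $1,100 = $1,400; Unit 1B $300 + $600 = $900; Unit 1A $300 + $200 = $500.

Unit G1: $1,400; Unit 1B: $900; Unit 1A: $500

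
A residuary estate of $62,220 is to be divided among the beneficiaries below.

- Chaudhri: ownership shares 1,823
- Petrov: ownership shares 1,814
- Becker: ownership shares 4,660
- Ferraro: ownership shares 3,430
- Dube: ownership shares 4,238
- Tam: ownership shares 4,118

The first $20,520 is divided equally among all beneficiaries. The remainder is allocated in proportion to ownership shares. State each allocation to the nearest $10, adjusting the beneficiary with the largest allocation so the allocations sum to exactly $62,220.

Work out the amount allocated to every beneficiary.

First tranche $20,520 split equally: $3,420 each.
Remainder $41,700 by ownership shares (total 20,083): Chaudhri 3,785.25 → $3,790; Petrov 3,766.56 → $3,770; Becker 9,675.94 → $9,680; Ferraro 7,121.99 → $7,120; Dube 8,799.71 → $8,800; Tam 8,550.55 → $8,550.
Rounding difference −$10 on remainder applied to Becker.
Totals: Chaudhri $3,420 + $3,790 = $7,210; Petrov $3,420 + $3,770 = $7,190; Becker $3,420 + $9,670 = $13,090; Ferraro $3,420 + $7,120 = $10,540; Dube $3,420 + $8,800 = $12,220; Tam $3,420 + $8,550 = $11,970.

Chaudhri: $7,210 | Petrov: $7,190 | Becker: $13,090 | Ferraro: $10,540 | Dube: $12,220 | Tam: $11,970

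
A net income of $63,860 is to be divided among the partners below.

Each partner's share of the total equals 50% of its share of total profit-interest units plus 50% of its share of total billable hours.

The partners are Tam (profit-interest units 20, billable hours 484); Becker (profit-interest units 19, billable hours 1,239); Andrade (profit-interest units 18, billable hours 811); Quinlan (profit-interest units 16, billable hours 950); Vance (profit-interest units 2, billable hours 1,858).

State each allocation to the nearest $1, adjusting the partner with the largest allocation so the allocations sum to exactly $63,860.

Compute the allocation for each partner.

Profit-interest units total 75; billable hours total 5,342.
Blended shares (50% profit-interest units + 50% billable hours): Tam 0.1786; Becker 0.2426; Andrade 0.1959; Quinlan 0.1956; Vance 0.1872.
Proportional shares: Tam 11,407.61; Becker 15,494.64; Andrade 12,510.68; Quinlan 12,490.04; Vance 11,957.03.
After rounding ($1): Tam $11,408; Becker $15,495; Andrade $12,511; Quinlan $12,490; Vance $11,957. Sum = $63,861.
Difference $63,860 − $63,861 = −$1 applied to largest allocation (Becker): Becker becomes $15,494.

Tam: $11,408 · Becker: $15,494 · Andrade: $12,511 · Quinlan: $12,490 · Vance: $11,957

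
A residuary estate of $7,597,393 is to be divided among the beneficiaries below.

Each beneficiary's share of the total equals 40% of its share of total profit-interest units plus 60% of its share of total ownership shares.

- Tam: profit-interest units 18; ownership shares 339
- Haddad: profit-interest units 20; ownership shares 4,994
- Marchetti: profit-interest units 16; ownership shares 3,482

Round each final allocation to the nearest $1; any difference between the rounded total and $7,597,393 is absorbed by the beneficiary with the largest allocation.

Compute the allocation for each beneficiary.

Totals — profit-interest units 54, ownership shares 8,815.
Composite weights (40% profit-interest units + 60% ownership shares): Tam 0.1564; Haddad 0.4881; Marchetti 0.3555.
Proportional shares: Tam 1,188,290.30; Haddad 3,708,050.01; Marchetti 2,701,052.69.
Rounded to nearest $1: Tam $1,188,290; Haddad $3,708,050; Marchetti $2,701,053. Sum = $7,597,393.
Rounded total matches; no reconciliation needed.

Tam: $1,188,290 | Haddad: $3,708,050 | Marchetti: $2,701,053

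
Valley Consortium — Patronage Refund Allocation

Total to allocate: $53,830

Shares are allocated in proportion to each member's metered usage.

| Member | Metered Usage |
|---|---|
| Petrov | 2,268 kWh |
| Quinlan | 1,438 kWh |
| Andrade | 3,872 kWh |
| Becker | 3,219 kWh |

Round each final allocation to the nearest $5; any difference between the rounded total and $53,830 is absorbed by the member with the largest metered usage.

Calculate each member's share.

Petrov: $11,305 · Quinlan: $7,170 · Andrade: $19,305 · Becker: $16,050

Combined metered usage = 2,268 + 1,438 + 3,872 + 3,219 = 10,797.
Unrounded shares: Petrov 11,307.44; Quinlan 7,169.36; Andrade 19,304.41; Becker 16,048.79.
At nearest $5: Petrov $11,305; Quinlan $7,170; Andrade $19,305; Becker $16,050. Sum = $53,830.
No rounding difference to absorb.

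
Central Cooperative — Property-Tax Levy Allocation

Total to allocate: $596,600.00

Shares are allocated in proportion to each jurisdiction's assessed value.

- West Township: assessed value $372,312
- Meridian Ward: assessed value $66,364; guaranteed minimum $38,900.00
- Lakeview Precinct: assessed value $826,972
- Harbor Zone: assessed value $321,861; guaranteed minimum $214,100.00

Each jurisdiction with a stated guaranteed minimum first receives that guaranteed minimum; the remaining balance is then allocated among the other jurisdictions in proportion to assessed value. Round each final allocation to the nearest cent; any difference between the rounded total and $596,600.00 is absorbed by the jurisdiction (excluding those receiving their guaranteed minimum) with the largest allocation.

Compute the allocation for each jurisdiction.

Guaranteed amounts: Meridian Ward $38,900.00; Harbor Zone $214,100.00. Balance $343,600.00.
Balance split over remaining assessed value 1,199,284: West Township 106,668.9818 → $106,668.98; Lakeview Precinct 236,931.0182 → $236,931.02.

West Township: $106,668.98; Meridian Ward: $38,900.00; Lakeview Precinct: $236,931.02; Harbor Zone: $214,100.00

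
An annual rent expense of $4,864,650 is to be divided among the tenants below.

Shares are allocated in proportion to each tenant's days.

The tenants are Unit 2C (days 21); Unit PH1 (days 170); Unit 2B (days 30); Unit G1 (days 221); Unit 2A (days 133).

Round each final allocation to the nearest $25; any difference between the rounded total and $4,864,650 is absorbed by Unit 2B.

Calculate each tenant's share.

Unit 2C: $177,675 | Unit PH1: $1,438,250 | Unit 2B: $253,775 | Unit G1: $1,869,725 | Unit 2A: $1,125,225

Total days = 575.
Proportional shares: Unit 2C 21/575 × $4,864,650 = 177,665.48; Unit PH1 170/575 × $4,864,650 = 1,438,244.35; Unit 2B 30/575 × $4,864,650 = 253,807.83; Unit G1 221/575 × $4,864,650 = 1,869,717.65; Unit 2A 133/575 × $4,864,650 = 1,125,214.70.
After rounding ($25): Unit 2C $177,675; Unit PH1 $1,438,250; Unit 2B $253,800; Unit G1 $1,869,725; Unit 2A $1,125,225. Sum = $4,864,675.
Difference $4,864,650 − $4,864,675 = −$25 applied to Unit 2B: Unit 2B becomes $253,775.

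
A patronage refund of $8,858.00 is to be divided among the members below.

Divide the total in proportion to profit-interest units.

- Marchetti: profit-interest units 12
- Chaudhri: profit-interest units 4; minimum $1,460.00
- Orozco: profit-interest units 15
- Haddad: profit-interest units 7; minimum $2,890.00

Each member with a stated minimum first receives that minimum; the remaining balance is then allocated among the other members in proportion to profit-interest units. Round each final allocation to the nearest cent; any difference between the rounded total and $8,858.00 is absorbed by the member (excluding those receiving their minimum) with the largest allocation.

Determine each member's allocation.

Guaranteed amounts: Chaudhri $1,460.00; Haddad $2,890.00. Residual $4,508.00.
Residual split over remaining profit-interest units 27: Marchetti 2,003.5556 → $2,003.56; Orozco 2,504.4444 → $2,504.44.

Marchetti: $2,003.56 · Chaudhri: $1,460.00 · Orozco: $2,504.44 · Haddad: $2,890.00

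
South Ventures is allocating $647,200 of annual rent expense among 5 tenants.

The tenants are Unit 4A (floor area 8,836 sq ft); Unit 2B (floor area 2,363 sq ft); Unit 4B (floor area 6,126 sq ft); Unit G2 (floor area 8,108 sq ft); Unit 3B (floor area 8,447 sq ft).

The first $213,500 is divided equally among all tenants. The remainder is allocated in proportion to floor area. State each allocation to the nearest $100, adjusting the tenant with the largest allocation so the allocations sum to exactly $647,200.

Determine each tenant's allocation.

First tranche $213,500 split equally: $42,700 each.
Remainder $433,700 by floor area (total 33,880): Unit 4A 113,110.19 → $113,100; Unit 2B 30,248.91 → $30,200; Unit 4B 78,419.31 → $78,400; Unit G2 103,791.02 → $103,800; Unit 3B 108,130.58 → $108,100.
Rounding difference +$100 on remainder applied to Unit 4A.
Totals: Unit 4A $42,700 + $113,200 = $155,900; Unit 2B $42,700 + $30,200 = $72,900; Unit 4B $42,700 + $78,400 = $121,100; Unit G2 $42,700 + $103,800 = $146,500; Unit 3B $42,700 + $108,100 = $150,800.

Unit 4A: $155,900 | Unit 2B: $72,900 | Unit 4B: $121,100 | Unit G2: $146,500 | Unit 3B: $150,800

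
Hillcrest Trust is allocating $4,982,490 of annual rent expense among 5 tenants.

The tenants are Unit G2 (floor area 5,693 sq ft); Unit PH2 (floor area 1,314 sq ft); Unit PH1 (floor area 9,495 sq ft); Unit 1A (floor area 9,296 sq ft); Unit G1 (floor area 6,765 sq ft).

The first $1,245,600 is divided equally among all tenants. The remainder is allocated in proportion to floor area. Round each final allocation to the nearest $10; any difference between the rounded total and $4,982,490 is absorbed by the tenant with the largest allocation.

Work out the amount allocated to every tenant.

Unit G2: $902,440 · Unit PH2: $399,910 · Unit PH1: $1,338,760 · Unit 1A: $1,315,920 · Unit G1: $1,025,460

First tranche $1,245,600 split equally: $249,120 each.
Remainder $3,736,890 by floor area (total 32,563): Unit G2 653,321.71 → $653,320; Unit PH2 150,793.03 → $150,790; Unit PH1 1,089,634.57 → $1,089,630; Unit 1A 1,066,797.58 → $1,066,800; Unit G1 776,343.11 → $776,340.
Rounding difference +$10 on remainder applied to Unit PH1.
Totals: Unit G2 $249,120 + $653,320 = $902,440; Unit PH2 $249,120 + $150,790 = $399,910; Unit PH1 $249,120 + $1,089,640 = $1,338,760; Unit 1A $249,120 + $1,066,800 = $1,315,920; Unit G1 $249,120 + $776,340 = $1,025,460.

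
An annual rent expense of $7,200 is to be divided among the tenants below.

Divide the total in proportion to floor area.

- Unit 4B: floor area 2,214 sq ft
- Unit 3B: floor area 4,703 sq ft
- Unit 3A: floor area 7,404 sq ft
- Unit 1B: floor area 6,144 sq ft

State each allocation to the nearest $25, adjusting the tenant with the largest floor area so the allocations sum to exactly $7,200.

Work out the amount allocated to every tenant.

Unit 4B: $775 | Unit 3B: $1,650 | Unit 3A: $2,625 | Unit 1B: $2,150

Floor area total: 20,465.
Unrounded shares: Unit 4B 2,214/20,465 × $7,200 = 778.93; Unit 3B 4,703/20,465 × $7,200 = 1,654.61; Unit 3A 7,404/20,465 × $7,200 = 2,604.88; Unit 1B 6,144/20,465 × $7,200 = 2,161.58.
At nearest $25: Unit 4B $775; Unit 3B $1,650; Unit 3A $2,600; Unit 1B $2,150. Sum = $7,175.
Difference $7,200 − $7,175 = +$25 applied to largest floor area (Unit 3A): Unit 3A becomes $2,625.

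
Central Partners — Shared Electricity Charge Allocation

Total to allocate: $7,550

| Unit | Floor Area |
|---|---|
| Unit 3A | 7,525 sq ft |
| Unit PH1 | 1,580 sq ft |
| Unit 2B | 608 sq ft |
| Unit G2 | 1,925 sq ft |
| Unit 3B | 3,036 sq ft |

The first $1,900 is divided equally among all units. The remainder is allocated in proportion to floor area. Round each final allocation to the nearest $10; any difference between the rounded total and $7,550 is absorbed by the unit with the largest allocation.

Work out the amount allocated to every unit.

$1,900 shared equally gives $380 per unit.
Remainder $5,650 by floor area (total 14,674): Unit 3A 2,897.39 → $2,900; Unit PH1 608.35 → $610; Unit 2B 234.10 → $230; Unit G2 741.19 → $740; Unit 3B 1,168.97 → $1,170.
Totals: Unit 3A $380 + $2,900 = $3,280; Unit PH1 $380 + $610 = $990; Unit 2B $380 + $230 = $610; Unit G2 $380 + $740 = $1,120; Unit 3B $380 + $1,170 = $1,550.

Unit 3A: $3,280 | Unit PH1: $990 | Unit 2B: $610 | Unit G2: $1,120 | Unit 3B: $1,550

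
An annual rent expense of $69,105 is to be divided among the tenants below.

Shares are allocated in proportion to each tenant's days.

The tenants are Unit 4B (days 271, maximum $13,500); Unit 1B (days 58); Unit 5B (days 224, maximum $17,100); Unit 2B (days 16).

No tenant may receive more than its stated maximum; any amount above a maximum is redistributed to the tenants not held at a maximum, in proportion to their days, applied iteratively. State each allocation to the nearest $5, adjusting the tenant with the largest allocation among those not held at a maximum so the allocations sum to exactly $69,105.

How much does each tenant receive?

Days total: 569.
Unconstrained shares: Unit 4B 32,912.93; Unit 1B 7,044.09; Unit 5B 27,204.78; Unit 2B 1,943.20.
Held at cap: Unit 4B ($13,500), Unit 5B ($17,100); residual $38,505 reallocated over remaining days 74.
Remaining shares: Unit 1B 30,179.59 → $30,180; Unit 2B 8,325.41 → $8,325.

Unit 4B: $13,500; Unit 1B: $30,180; Unit 5B: $17,100; Unit 2B: $8,325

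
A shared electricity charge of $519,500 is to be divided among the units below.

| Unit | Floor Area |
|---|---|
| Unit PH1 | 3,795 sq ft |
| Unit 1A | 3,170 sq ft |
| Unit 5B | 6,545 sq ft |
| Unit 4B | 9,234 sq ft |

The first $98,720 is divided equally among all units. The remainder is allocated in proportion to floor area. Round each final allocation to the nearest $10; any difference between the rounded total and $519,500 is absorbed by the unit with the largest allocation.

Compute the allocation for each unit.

Unit PH1: $94,890 · Unit 1A: $83,330 · Unit 5B: $145,770 · Unit 4B: $195,510

First tranche $98,720 split equally: $24,680 each.
Remainder $420,780 by floor area (total 22,744): Unit PH1 70,210.17 → $70,210; Unit 1A 58,647.23 → $58,650; Unit 5B 121,087.10 → $121,090; Unit 4B 170,835.50 → $170,840.
Rounding difference −$10 on remainder applied to Unit 4B.
Totals: Unit PH1 $24,680 + $70,210 = $94,890; Unit 1A $24,680 + $58,650 = $83,330; Unit 5B $24,680 + $121,090 = $145,770; Unit 4B $24,680 + $170,830 = $195,510.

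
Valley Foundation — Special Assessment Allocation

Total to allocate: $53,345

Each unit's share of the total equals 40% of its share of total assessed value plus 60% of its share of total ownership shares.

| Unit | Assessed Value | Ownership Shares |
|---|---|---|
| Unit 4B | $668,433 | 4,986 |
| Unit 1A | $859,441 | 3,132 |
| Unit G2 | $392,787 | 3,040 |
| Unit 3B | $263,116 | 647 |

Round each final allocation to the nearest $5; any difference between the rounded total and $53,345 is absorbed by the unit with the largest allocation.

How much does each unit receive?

Assessed value total 2,183,777; ownership shares total 11,805.
Combined weights (40% assessed value + 60% ownership shares): Unit 4B 0.3759; Unit 1A 0.3166; Unit G2 0.2265; Unit 3B 0.0811.
Pro-rata amounts: Unit 4B 20,049.94; Unit 1A 16,889.54; Unit G2 12,080.36; Unit 3B 4,325.16.
At nearest $5: Unit 4B $20,050; Unit 1A $16,890; Unit G2 $12,080; Unit 3B $4,325. Sum = $53,345.
No rounding difference to absorb.

Unit 4B: $20,050; Unit 1A: $16,890; Unit G2: $12,080; Unit 3B: $4,325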